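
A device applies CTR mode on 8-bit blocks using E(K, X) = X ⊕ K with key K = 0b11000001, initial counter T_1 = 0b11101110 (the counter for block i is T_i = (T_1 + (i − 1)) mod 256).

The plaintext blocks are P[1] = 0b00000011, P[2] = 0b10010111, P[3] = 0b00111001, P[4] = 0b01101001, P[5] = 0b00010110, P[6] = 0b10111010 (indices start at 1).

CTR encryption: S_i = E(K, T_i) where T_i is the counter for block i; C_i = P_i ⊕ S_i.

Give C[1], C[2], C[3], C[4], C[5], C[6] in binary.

C[1]: T = 0b11101110, S = E(K, T) = 0b00101111; 0b00000011 ⊕ 0b00101111 = 0b00101100.
C[2]: T = 0b11101111, S = E(K, T) = 0b00101110; 0b10010111 ⊕ 0b00101110 = 0b10111001.
C[3]: T = 0b11110000, S = E(K, T) = 0b00110001; 0b00111001 ⊕ 0b00110001 = 0b00001000.
C[4]: T = 0b11110001, S = E(K, T) = 0b00110000; 0b01101001 ⊕ 0b00110000 = 0b01011001.
C[5]: T = 0b11110010, S = E(K, T) = 0b00110011; 0b00010110 ⊕ 0b00110011 = 0b00100101.
C[6]: T = 0b11110011, S = E(K, T) = 0b00110010; 0b10111010 ⊕ 0b00110010 = 0b10001000.

C[1] = 0b00101100, C[2] = 0b10111001, C[3] = 0b00001000, C[4] = 0b01011001, C[5] = 0b00100101, C[6] = 0b10001000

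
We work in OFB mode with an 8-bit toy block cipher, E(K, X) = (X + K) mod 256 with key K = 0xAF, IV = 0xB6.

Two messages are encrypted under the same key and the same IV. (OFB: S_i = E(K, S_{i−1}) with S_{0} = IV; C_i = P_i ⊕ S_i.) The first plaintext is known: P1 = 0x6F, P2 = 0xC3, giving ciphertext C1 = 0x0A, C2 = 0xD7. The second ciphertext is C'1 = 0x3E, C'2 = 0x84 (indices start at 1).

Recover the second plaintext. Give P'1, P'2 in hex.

P'1 = 0x5B, P'2 = 0x90

In OFB with a reused IV, both messages share the same keystream S_i, so C_i ⊕ C'_i = P_i ⊕ P'_i and thus P'_i = P_i ⊕ C_i ⊕ C'_i.
P'1: 0x6F ⊕ 0x0A ⊕ 0x3E = 0x5B.
P'2: 0xC3 ⊕ 0xD7 ⊕ 0x84 = 0x90.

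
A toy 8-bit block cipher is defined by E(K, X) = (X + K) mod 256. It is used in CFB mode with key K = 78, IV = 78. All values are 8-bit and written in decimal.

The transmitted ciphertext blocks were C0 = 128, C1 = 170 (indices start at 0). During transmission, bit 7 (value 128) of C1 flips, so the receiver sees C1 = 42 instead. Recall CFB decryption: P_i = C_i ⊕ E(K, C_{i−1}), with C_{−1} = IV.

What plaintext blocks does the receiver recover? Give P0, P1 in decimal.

Only C1 changed, to 42. In CFB, a change in C_i flips the same bit in P_i and garbles P_{i+1}. Decrypting the received ciphertext:
P0: E(K, 78) = 156; 128 ⊕ 156 = 28.
P1: E(K, 128) = 206; 42 ⊕ 206 = 228.
Blocks that differ from the original plaintext: P1.

P0 = 28, P1 = 228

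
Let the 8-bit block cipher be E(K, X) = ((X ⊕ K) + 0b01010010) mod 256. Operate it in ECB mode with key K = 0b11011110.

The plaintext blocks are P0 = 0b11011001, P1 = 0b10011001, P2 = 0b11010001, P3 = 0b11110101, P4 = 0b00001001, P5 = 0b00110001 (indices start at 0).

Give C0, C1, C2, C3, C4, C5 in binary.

C0 = 0b01011001, C1 = 0b10011001, C2 = 0b01100001, C3 = 0b01111101, C4 = 0b00101001, C5 = 0b01000001

ECB encryption: C_i = E(K, P_i).
C0: E(K, 0b11011001) = 0b01011001.
C1: E(K, 0b10011001) = 0b10011001.
C2: E(K, 0b11010001) = 0b01100001.
C3: E(K, 0b11110101) = 0b01111101.
C4: E(K, 0b00001001) = 0b00101001.
C5: E(K, 0b00110001) = 0b01000001.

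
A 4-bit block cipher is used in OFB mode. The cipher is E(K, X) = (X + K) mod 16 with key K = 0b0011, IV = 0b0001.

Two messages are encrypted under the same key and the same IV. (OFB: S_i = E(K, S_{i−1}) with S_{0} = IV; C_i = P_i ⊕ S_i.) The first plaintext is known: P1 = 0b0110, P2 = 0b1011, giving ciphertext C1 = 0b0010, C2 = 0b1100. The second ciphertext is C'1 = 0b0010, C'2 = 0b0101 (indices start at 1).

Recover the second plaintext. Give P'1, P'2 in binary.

In OFB with a reused IV, both messages share the same keystream S_i, so C_i ⊕ C'_i = P_i ⊕ P'_i and thus P'_i = P_i ⊕ C_i ⊕ C'_i.
P'1: 0b0110 ⊕ 0b0010 ⊕ 0b0010 = 0b0110.
P'2: 0b1011 ⊕ 0b1100 ⊕ 0b0101 = 0b0010.

P'1 = 0b0110, P'2 = 0b0010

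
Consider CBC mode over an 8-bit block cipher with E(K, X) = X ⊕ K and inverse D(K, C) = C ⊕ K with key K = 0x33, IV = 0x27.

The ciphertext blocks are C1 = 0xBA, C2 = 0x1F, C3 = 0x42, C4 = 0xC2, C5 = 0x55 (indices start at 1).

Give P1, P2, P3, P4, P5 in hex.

CBC decryption: P_i = D(K, C_i) ⊕ C_{i−1}, with C_{0} = IV.
P1: D(K, 0xBA) = 0x89; 0x89 ⊕ 0x27 = 0xAE.
P2: D(K, 0x1F) = 0x2C; 0x2C ⊕ 0xBA = 0x96.
P3: D(K, 0x42) = 0x71; 0x71 ⊕ 0x1F = 0x6E.
P4: D(K, 0xC2) = 0xF1; 0xF1 ⊕ 0x42 = 0xB3.
P5: D(K, 0x55) = 0x66; 0x66 ⊕ 0xC2 = 0xA4.

P1 = 0xAE, P2 = 0x96, P3 = 0x6E, P4 = 0xB3, P5 = 0xA4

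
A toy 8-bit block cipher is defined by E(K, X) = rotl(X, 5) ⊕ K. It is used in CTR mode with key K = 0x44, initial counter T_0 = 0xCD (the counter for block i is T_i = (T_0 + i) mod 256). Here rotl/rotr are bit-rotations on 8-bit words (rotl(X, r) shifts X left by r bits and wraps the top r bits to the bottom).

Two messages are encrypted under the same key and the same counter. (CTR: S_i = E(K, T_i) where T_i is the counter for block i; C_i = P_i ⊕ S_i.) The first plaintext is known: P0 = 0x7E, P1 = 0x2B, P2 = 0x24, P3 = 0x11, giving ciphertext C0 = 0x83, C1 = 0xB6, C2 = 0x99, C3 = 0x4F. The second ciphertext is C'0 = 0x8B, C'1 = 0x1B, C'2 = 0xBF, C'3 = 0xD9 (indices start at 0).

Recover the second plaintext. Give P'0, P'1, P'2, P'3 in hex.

In CTR with a reused counter, both messages share the same keystream S_i, so C_i ⊕ C'_i = P_i ⊕ P'_i and thus P'_i = P_i ⊕ C_i ⊕ C'_i.
P'0: 0x7E ⊕ 0x83 ⊕ 0x8B = 0x76.
P'1: 0x2B ⊕ 0xB6 ⊕ 0x1B = 0x86.
P'2: 0x24 ⊕ 0x99 ⊕ 0xBF = 0x02.
P'3: 0x11 ⊕ 0x4F ⊕ 0xD9 = 0x87.

P'0 = 0x76, P'1 = 0x86, P'2 = 0x02, P'3 = 0x87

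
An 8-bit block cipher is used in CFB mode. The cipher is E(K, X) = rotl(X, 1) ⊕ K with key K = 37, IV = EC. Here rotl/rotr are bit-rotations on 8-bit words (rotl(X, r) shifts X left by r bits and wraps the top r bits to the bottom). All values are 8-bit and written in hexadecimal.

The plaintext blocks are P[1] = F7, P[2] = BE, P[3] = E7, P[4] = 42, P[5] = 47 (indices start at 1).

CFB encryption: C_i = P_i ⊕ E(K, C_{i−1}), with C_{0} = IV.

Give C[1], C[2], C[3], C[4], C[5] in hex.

C[1]: E(K, EC) = EE; F7 ⊕ EE = 19.
C[2]: E(K, 19) = 05; BE ⊕ 05 = BB.
C[3]: E(K, BB) = 40; E7 ⊕ 40 = A7.
C[4]: E(K, A7) = 78; 42 ⊕ 78 = 3A.
C[5]: E(K, 3A) = 43; 47 ⊕ 43 = 04.

C[1] = 19, C[2] = BB, C[3] = A7, C[4] = 3A, C[5] = 04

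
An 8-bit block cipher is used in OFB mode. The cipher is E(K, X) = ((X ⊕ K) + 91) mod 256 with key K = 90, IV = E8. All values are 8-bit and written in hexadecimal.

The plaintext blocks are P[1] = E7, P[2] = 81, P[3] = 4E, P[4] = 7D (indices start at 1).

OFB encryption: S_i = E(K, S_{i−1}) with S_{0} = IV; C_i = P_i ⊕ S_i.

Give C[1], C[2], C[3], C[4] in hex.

C[1]: S = E(K, E8) = 09; E7 ⊕ 09 = EE.
C[2]: S = E(K, 09) = 2A; 81 ⊕ 2A = AB.
C[3]: S = E(K, 2A) = 4B; 4E ⊕ 4B = 05.
C[4]: S = E(K, 4B) = 6C; 7D ⊕ 6C = 11.

C[1] = EE, C[2] = AB, C[3] = 05, C[4] = 11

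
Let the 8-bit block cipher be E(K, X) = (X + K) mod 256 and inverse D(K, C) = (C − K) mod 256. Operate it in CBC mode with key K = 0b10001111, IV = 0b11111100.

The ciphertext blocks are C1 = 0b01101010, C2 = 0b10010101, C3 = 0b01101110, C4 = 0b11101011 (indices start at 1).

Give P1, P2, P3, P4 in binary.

P1 = 0b00100111, P2 = 0b01101100, P3 = 0b01001010, P4 = 0b00110010

CBC decryption: P_i = D(K, C_i) ⊕ C_{i−1}, with C_{0} = IV.
P1: D(K, 0b01101010) = 0b11011011; 0b11011011 ⊕ 0b11111100 = 0b00100111.
P2: D(K, 0b10010101) = 0b00000110; 0b00000110 ⊕ 0b01101010 = 0b01101100.
P3: D(K, 0b01101110) = 0b11011111; 0b11011111 ⊕ 0b10010101 = 0b01001010.
P4: D(K, 0b11101011) = 0b01011100; 0b01011100 ⊕ 0b01101110 = 0b00110010.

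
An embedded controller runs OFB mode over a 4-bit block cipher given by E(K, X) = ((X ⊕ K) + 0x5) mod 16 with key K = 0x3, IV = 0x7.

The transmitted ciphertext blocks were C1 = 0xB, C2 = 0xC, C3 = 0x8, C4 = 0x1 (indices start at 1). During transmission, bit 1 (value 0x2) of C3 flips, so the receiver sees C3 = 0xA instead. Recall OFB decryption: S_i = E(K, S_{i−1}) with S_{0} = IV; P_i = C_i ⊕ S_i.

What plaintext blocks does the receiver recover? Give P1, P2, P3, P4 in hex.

Only C3 changed, to 0xA. In OFB, a change in C_i flips the same bit in P_i only; the keystream is unaffected. Decrypting the received ciphertext:
P1: S = E(K, 0x7) = 0x9; 0xB ⊕ 0x9 = 0x2.
P2: S = E(K, 0x9) = 0xF; 0xC ⊕ 0xF = 0x3.
P3: S = E(K, 0xF) = 0x1; 0xA ⊕ 0x1 = 0xB.
P4: S = E(K, 0x1) = 0x7; 0x1 ⊕ 0x7 = 0x6.
Blocks that differ from the original plaintext: P3.

P1 = 0x2, P2 = 0x3, P3 = 0xB, P4 = 0x6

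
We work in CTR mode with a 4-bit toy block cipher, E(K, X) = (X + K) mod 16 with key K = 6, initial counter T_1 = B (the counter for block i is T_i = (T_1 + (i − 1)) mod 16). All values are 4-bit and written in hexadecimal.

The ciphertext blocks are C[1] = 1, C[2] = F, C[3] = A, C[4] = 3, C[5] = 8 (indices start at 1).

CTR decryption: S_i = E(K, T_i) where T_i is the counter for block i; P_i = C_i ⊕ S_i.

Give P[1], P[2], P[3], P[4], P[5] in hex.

P[1] = 0, P[2] = D, P[3] = 9, P[4] = 7, P[5] = D

P[1]: T = B, S = E(K, T) = 1; 1 ⊕ 1 = 0.
P[2]: T = C, S = E(K, T) = 2; F ⊕ 2 = D.
P[3]: T = D, S = E(K, T) = 3; A ⊕ 3 = 9.
P[4]: T = E, S = E(K, T) = 4; 3 ⊕ 4 = 7.
P[5]: T = F, S = E(K, T) = 5; 8 ⊕ 5 = D.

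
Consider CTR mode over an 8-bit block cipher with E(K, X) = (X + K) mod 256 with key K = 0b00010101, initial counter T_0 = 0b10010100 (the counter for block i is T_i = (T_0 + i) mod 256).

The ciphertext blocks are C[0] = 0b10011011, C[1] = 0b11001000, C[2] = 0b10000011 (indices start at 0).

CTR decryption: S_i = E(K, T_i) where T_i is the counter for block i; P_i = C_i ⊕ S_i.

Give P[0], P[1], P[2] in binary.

P[0]: T = 0b10010100, S = E(K, T) = 0b10101001; 0b10011011 ⊕ 0b10101001 = 0b00110010.
P[1]: T = 0b10010101, S = E(K, T) = 0b10101010; 0b11001000 ⊕ 0b10101010 = 0b01100010.
P[2]: T = 0b10010110, S = E(K, T) = 0b10101011; 0b10000011 ⊕ 0b10101011 = 0b00101000.

P[0] = 0b00110010, P[1] = 0b01100010, P[2] = 0b00101000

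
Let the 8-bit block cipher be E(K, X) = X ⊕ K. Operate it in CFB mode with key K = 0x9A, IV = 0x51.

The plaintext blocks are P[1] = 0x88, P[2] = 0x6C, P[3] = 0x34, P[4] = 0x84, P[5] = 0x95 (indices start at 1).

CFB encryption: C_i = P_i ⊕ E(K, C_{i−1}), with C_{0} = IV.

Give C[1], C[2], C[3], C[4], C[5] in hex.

C[1] = 0x43, C[2] = 0xB5, C[3] = 0x1B, C[4] = 0x05, C[5] = 0x0A

C[1]: E(K, 0x51) = 0xCB; 0x88 ⊕ 0xCB = 0x43.
C[2]: E(K, 0x43) = 0xD9; 0x6C ⊕ 0xD9 = 0xB5.
C[3]: E(K, 0xB5) = 0x2F; 0x34 ⊕ 0x2F = 0x1B.
C[4]: E(K, 0x1B) = 0x81; 0x84 ⊕ 0x81 = 0x05.
C[5]: E(K, 0x05) = 0x9F; 0x95 ⊕ 0x9F = 0x0A.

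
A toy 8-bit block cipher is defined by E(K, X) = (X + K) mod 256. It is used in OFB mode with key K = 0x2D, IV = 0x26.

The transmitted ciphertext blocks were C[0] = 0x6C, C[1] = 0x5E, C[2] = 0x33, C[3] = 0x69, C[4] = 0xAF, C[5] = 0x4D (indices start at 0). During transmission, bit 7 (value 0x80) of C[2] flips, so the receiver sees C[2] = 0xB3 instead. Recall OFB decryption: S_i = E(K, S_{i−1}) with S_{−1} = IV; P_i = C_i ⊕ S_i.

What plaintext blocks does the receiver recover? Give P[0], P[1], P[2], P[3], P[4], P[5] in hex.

P[0] = 0x3F, P[1] = 0xDE, P[2] = 0x1E, P[3] = 0xB3, P[4] = 0xA8, P[5] = 0x79

Only C[2] changed, to 0xB3. In OFB, a change in C_i flips the same bit in P_i only; the keystream is unaffected. Decrypting the received ciphertext:
P[0]: S = E(K, 0x26) = 0x53; 0x6C ⊕ 0x53 = 0x3F.
P[1]: S = E(K, 0x53) = 0x80; 0x5E ⊕ 0x80 = 0xDE.
P[2]: S = E(K, 0x80) = 0xAD; 0xB3 ⊕ 0xAD = 0x1E.
P[3]: S = E(K, 0xAD) = 0xDA; 0x69 ⊕ 0xDA = 0xB3.
P[4]: S = E(K, 0xDA) = 0x07; 0xAF ⊕ 0x07 = 0xA8.
P[5]: S = E(K, 0x07) = 0x34; 0x4D ⊕ 0x34 = 0x79.
Blocks that differ from the original plaintext: P[2].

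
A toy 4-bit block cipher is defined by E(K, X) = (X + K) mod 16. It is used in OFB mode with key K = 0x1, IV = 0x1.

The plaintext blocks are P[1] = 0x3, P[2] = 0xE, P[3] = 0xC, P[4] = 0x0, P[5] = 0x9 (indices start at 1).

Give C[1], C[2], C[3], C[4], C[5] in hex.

C[1] = 0x1, C[2] = 0xD, C[3] = 0x8, C[4] = 0x5, C[5] = 0xF

OFB encryption: S_i = E(K, S_{i−1}) with S_{0} = IV; C_i = P_i ⊕ S_i.
C[1]: S = E(K, 0x1) = 0x2; 0x3 ⊕ 0x2 = 0x1.
C[2]: S = E(K, 0x2) = 0x3; 0xE ⊕ 0x3 = 0xD.
C[3]: S = E(K, 0x3) = 0x4; 0xC ⊕ 0x4 = 0x8.
C[4]: S = E(K, 0x4) = 0x5; 0x0 ⊕ 0x5 = 0x5.
C[5]: S = E(K, 0x5) = 0x6; 0x9 ⊕ 0x6 = 0xF.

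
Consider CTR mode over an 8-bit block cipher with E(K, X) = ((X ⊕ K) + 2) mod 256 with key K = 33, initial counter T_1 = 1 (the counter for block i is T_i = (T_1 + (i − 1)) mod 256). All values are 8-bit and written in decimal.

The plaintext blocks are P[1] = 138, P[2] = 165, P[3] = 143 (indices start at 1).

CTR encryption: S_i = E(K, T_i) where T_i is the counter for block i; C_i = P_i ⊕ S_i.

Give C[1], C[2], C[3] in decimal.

C[1]: T = 1, S = E(K, T) = 34; 138 ⊕ 34 = 168.
C[2]: T = 2, S = E(K, T) = 37; 165 ⊕ 37 = 128.
C[3]: T = 3, S = E(K, T) = 36; 143 ⊕ 36 = 171.

C[1] = 168, C[2] = 128, C[3] = 171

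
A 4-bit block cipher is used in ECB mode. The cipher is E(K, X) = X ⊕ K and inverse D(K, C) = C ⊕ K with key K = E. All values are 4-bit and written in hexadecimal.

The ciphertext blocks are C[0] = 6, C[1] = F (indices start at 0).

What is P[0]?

ECB decryption: P_i = D(K, C_i).
P[0]: D(K, 6) = 8.

P[0] = 8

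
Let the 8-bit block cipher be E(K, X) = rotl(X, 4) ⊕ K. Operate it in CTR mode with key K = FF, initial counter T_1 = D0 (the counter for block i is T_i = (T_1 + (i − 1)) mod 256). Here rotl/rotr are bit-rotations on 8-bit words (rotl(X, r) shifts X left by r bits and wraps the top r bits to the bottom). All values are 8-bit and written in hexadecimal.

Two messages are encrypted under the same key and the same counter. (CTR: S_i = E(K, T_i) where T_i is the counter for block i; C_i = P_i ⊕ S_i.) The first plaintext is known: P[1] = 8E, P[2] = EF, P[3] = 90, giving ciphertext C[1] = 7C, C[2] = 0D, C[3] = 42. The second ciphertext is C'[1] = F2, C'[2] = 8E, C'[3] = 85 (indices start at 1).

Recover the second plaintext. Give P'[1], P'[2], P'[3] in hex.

P'[1] = 00, P'[2] = 6C, P'[3] = 57

In CTR with a reused counter, both messages share the same keystream S_i, so C_i ⊕ C'_i = P_i ⊕ P'_i and thus P'_i = P_i ⊕ C_i ⊕ C'_i.
P'[1]: 8E ⊕ 7C ⊕ F2 = 00.
P'[2]: EF ⊕ 0D ⊕ 8E = 6C.
P'[3]: 90 ⊕ 42 ⊕ 85 = 57.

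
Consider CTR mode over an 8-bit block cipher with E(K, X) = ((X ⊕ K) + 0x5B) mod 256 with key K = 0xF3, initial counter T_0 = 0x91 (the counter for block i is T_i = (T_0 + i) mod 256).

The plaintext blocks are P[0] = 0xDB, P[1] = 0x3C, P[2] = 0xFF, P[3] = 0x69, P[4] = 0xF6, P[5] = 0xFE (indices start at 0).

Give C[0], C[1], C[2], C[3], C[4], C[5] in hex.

C[0] = 0x66, C[1] = 0x80, C[2] = 0x44, C[3] = 0xAB, C[4] = 0x37, C[5] = 0x3E

CTR encryption: S_i = E(K, T_i) where T_i is the counter for block i; C_i = P_i ⊕ S_i.
C[0]: T = 0x91, S = E(K, T) = 0xBD; 0xDB ⊕ 0xBD = 0x66.
C[1]: T = 0x92, S = E(K, T) = 0xBC; 0x3C ⊕ 0xBC = 0x80.
C[2]: T = 0x93, S = E(K, T) = 0xBB; 0xFF ⊕ 0xBB = 0x44.
C[3]: T = 0x94, S = E(K, T) = 0xC2; 0x69 ⊕ 0xC2 = 0xAB.
C[4]: T = 0x95, S = E(K, T) = 0xC1; 0xF6 ⊕ 0xC1 = 0x37.
C[5]: T = 0x96, S = E(K, T) = 0xC0; 0xFE ⊕ 0xC0 = 0x3E.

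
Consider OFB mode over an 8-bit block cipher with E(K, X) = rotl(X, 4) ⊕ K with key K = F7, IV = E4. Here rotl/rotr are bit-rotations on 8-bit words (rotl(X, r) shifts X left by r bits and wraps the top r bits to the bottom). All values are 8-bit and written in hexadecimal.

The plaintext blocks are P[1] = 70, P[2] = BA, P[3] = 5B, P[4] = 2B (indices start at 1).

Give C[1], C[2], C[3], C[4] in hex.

C[1] = C9, C[2] = D6, C[3] = 6A, C[4] = CF

OFB encryption: S_i = E(K, S_{i−1}) with S_{0} = IV; C_i = P_i ⊕ S_i.
C[1]: S = E(K, E4) = B9; 70 ⊕ B9 = C9.
C[2]: S = E(K, B9) = 6C; BA ⊕ 6C = D6.
C[3]: S = E(K, 6C) = 31; 5B ⊕ 31 = 6A.
C[4]: S = E(K, 31) = E4; 2B ⊕ E4 = CF.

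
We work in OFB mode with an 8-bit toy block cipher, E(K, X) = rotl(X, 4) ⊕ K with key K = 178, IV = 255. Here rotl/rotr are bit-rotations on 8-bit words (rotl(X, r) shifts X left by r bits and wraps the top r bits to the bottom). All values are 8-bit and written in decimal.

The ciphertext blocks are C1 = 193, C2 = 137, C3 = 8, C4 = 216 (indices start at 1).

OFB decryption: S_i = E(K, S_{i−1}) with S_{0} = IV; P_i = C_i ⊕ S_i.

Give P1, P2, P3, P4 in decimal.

P1: S = E(K, 255) = 77; 193 ⊕ 77 = 140.
P2: S = E(K, 77) = 102; 137 ⊕ 102 = 239.
P3: S = E(K, 102) = 212; 8 ⊕ 212 = 220.
P4: S = E(K, 212) = 255; 216 ⊕ 255 = 39.

P1 = 140, P2 = 239, P3 = 220, P4 = 39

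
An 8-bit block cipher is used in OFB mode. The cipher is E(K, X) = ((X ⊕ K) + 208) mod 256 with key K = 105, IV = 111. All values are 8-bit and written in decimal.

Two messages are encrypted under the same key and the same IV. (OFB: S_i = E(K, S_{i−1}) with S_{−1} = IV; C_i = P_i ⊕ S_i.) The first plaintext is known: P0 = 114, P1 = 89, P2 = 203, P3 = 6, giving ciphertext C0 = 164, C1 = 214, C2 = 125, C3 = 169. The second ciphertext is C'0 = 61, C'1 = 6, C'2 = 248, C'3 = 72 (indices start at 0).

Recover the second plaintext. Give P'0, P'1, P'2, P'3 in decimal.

P'0 = 235, P'1 = 137, P'2 = 78, P'3 = 231

In OFB with a reused IV, both messages share the same keystream S_i, so C_i ⊕ C'_i = P_i ⊕ P'_i and thus P'_i = P_i ⊕ C_i ⊕ C'_i.
P'0: 114 ⊕ 164 ⊕ 61 = 235.
P'1: 89 ⊕ 214 ⊕ 6 = 137.
P'2: 203 ⊕ 125 ⊕ 248 = 78.
P'3: 6 ⊕ 169 ⊕ 72 = 231.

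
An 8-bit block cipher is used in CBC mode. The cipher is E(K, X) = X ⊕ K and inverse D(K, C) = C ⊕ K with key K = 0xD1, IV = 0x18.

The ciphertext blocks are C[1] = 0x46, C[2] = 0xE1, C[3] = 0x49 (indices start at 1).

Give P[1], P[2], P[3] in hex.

P[1] = 0x8F, P[2] = 0x76, P[3] = 0x79

CBC decryption: P_i = D(K, C_i) ⊕ C_{i−1}, with C_{0} = IV.
P[1]: D(K, 0x46) = 0x97; 0x97 ⊕ 0x18 = 0x8F.
P[2]: D(K, 0xE1) = 0x30; 0x30 ⊕ 0x46 = 0x76.
P[3]: D(K, 0x49) = 0x98; 0x98 ⊕ 0xE1 = 0x79.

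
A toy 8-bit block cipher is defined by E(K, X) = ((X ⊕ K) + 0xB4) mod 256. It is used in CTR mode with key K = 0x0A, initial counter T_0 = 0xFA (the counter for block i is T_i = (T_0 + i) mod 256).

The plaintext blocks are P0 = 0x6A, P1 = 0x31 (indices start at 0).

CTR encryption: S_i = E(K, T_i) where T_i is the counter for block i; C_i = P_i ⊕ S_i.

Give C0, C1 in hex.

C0 = 0xCE, C1 = 0x94

C0: T = 0xFA, S = E(K, T) = 0xA4; 0x6A ⊕ 0xA4 = 0xCE.
C1: T = 0xFB, S = E(K, T) = 0xA5; 0x31 ⊕ 0xA5 = 0x94.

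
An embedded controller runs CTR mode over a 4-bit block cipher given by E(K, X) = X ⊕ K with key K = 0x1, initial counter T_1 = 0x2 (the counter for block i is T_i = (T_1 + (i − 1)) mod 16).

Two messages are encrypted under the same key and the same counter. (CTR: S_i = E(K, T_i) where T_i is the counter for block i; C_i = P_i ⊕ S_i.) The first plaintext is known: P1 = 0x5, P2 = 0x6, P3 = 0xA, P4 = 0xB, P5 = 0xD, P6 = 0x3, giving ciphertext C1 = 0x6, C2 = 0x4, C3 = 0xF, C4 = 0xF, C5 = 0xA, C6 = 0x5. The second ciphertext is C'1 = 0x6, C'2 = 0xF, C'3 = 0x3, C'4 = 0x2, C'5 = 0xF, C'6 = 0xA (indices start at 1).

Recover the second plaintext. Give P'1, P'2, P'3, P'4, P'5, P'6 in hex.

In CTR with a reused counter, both messages share the same keystream S_i, so C_i ⊕ C'_i = P_i ⊕ P'_i and thus P'_i = P_i ⊕ C_i ⊕ C'_i.
P'1: 0x5 ⊕ 0x6 ⊕ 0x6 = 0x5.
P'2: 0x6 ⊕ 0x4 ⊕ 0xF = 0xD.
P'3: 0xA ⊕ 0xF ⊕ 0x3 = 0x6.
P'4: 0xB ⊕ 0xF ⊕ 0x2 = 0x6.
P'5: 0xD ⊕ 0xA ⊕ 0xF = 0x8.
P'6: 0x3 ⊕ 0x5 ⊕ 0xA = 0xC.

P'1 = 0x5, P'2 = 0xD, P'3 = 0x6, P'4 = 0x6, P'5 = 0x8, P'6 = 0xC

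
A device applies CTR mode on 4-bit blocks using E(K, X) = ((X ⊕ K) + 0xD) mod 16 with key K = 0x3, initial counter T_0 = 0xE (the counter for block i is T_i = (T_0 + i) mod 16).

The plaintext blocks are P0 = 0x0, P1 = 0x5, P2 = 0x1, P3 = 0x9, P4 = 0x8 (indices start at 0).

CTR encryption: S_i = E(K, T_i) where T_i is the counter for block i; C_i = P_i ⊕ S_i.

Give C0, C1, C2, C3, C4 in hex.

C0 = 0xA, C1 = 0xC, C2 = 0x1, C3 = 0x6, C4 = 0x6

C0: T = 0xE, S = E(K, T) = 0xA; 0x0 ⊕ 0xA = 0xA.
C1: T = 0xF, S = E(K, T) = 0x9; 0x5 ⊕ 0x9 = 0xC.
C2: T = 0x0, S = E(K, T) = 0x0; 0x1 ⊕ 0x0 = 0x1.
C3: T = 0x1, S = E(K, T) = 0xF; 0x9 ⊕ 0xF = 0x6.
C4: T = 0x2, S = E(K, T) = 0xE; 0x8 ⊕ 0xE = 0x6.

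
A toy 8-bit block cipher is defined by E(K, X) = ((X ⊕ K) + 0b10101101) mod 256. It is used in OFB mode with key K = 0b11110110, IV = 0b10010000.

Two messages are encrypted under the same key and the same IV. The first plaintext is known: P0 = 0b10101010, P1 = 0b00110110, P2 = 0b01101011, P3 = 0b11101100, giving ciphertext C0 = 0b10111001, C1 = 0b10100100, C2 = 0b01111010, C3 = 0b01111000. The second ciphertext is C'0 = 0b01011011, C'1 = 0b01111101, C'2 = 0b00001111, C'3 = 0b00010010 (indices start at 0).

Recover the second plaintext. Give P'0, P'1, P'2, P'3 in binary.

P'0 = 0b01001000, P'1 = 0b11101111, P'2 = 0b00011110, P'3 = 0b10000110

In OFB with a reused IV, both messages share the same keystream S_i, so C_i ⊕ C'_i = P_i ⊕ P'_i and thus P'_i = P_i ⊕ C_i ⊕ C'_i.
P'0: 0b10101010 ⊕ 0b10111001 ⊕ 0b01011011 = 0b01001000.
P'1: 0b00110110 ⊕ 0b10100100 ⊕ 0b01111101 = 0b11101111.
P'2: 0b01101011 ⊕ 0b01111010 ⊕ 0b00001111 = 0b00011110.
P'3: 0b11101100 ⊕ 0b01111000 ⊕ 0b00010010 = 0b10000110.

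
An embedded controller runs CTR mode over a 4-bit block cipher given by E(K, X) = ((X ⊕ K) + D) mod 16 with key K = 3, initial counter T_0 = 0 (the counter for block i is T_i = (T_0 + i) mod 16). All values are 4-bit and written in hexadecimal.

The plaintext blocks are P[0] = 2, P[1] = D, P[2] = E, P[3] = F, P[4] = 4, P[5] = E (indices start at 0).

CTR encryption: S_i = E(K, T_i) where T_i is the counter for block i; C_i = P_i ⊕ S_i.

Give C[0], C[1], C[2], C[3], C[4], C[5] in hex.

C[0]: T = 0, S = E(K, T) = 0; 2 ⊕ 0 = 2.
C[1]: T = 1, S = E(K, T) = F; D ⊕ F = 2.
C[2]: T = 2, S = E(K, T) = E; E ⊕ E = 0.
C[3]: T = 3, S = E(K, T) = D; F ⊕ D = 2.
C[4]: T = 4, S = E(K, T) = 4; 4 ⊕ 4 = 0.
C[5]: T = 5, S = E(K, T) = 3; E ⊕ 3 = D.

C[0] = 2, C[1] = 2, C[2] = 0, C[3] = 2, C[4] = 0, C[5] = D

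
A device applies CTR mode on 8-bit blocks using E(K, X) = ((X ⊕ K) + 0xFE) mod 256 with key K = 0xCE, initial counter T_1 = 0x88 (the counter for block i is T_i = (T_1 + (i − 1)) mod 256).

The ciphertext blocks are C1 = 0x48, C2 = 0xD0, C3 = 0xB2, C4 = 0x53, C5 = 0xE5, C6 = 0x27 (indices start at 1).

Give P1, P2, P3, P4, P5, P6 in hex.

CTR decryption: S_i = E(K, T_i) where T_i is the counter for block i; P_i = C_i ⊕ S_i.
P1: T = 0x88, S = E(K, T) = 0x44; 0x48 ⊕ 0x44 = 0x0C.
P2: T = 0x89, S = E(K, T) = 0x45; 0xD0 ⊕ 0x45 = 0x95.
P3: T = 0x8A, S = E(K, T) = 0x42; 0xB2 ⊕ 0x42 = 0xF0.
P4: T = 0x8B, S = E(K, T) = 0x43; 0x53 ⊕ 0x43 = 0x10.
P5: T = 0x8C, S = E(K, T) = 0x40; 0xE5 ⊕ 0x40 = 0xA5.
P6: T = 0x8D, S = E(K, T) = 0x41; 0x27 ⊕ 0x41 = 0x66.

P1 = 0x0C, P2 = 0x95, P3 = 0xF0, P4 = 0x10, P5 = 0xA5, P6 = 0x66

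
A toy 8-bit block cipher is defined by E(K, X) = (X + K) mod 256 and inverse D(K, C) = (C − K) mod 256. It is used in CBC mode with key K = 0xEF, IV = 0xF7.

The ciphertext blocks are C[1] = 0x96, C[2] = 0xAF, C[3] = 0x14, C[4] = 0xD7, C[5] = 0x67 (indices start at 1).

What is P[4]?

CBC decryption: P_i = D(K, C_i) ⊕ C_{i−1}, with C_{0} = IV.
P[4]: D(K, 0xD7) = 0xE8; 0xE8 ⊕ 0x14 = 0xFC.

P[4] = 0xFC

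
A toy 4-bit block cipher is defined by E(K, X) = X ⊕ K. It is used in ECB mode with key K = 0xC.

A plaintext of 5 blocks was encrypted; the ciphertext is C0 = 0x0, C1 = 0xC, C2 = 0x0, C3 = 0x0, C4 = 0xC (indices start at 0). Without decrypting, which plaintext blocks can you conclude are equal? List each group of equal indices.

P0 = P2 = P3; P1 = P4

ECB encrypts each block independently with the same key, so equal ciphertext blocks imply equal plaintext blocks.
C0 = C2 = C3 = 0x0, so P0 = P2 = P3.
C1 = C4 = 0xC, so P1 = P4.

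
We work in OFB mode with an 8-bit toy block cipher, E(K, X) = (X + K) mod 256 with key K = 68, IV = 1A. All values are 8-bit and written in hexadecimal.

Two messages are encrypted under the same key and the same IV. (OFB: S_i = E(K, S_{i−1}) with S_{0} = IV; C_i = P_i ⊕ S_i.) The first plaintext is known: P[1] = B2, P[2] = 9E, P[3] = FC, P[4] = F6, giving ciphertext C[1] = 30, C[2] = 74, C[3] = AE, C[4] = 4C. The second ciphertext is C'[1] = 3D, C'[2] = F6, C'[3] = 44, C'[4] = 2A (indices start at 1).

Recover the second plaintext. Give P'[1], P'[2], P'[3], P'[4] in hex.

In OFB with a reused IV, both messages share the same keystream S_i, so C_i ⊕ C'_i = P_i ⊕ P'_i and thus P'_i = P_i ⊕ C_i ⊕ C'_i.
P'[1]: B2 ⊕ 30 ⊕ 3D = BF.
P'[2]: 9E ⊕ 74 ⊕ F6 = 1C.
P'[3]: FC ⊕ AE ⊕ 44 = 16.
P'[4]: F6 ⊕ 4C ⊕ 2A = 90.

P'[1] = BF, P'[2] = 1C, P'[3] = 16, P'[4] = 90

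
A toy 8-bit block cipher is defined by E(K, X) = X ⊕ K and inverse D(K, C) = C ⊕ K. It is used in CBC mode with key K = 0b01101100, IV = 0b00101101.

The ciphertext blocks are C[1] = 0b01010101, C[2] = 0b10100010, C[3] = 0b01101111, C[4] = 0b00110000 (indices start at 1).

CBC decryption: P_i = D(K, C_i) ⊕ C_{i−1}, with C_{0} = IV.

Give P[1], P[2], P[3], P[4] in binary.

P[1] = 0b00010100, P[2] = 0b10011011, P[3] = 0b10100001, P[4] = 0b00110011

P[1]: D(K, 0b01010101) = 0b00111001; 0b00111001 ⊕ 0b00101101 = 0b00010100.
P[2]: D(K, 0b10100010) = 0b11001110; 0b11001110 ⊕ 0b01010101 = 0b10011011.
P[3]: D(K, 0b01101111) = 0b00000011; 0b00000011 ⊕ 0b10100010 = 0b10100001.
P[4]: D(K, 0b00110000) = 0b01011100; 0b01011100 ⊕ 0b01101111 = 0b00110011.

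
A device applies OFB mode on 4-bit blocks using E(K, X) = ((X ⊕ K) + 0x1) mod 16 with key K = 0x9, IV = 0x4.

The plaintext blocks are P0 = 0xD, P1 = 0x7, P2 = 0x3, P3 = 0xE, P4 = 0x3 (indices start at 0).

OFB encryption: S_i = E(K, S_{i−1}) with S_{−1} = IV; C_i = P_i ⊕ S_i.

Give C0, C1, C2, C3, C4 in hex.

C0: S = E(K, 0x4) = 0xE; 0xD ⊕ 0xE = 0x3.
C1: S = E(K, 0xE) = 0x8; 0x7 ⊕ 0x8 = 0xF.
C2: S = E(K, 0x8) = 0x2; 0x3 ⊕ 0x2 = 0x1.
C3: S = E(K, 0x2) = 0xC; 0xE ⊕ 0xC = 0x2.
C4: S = E(K, 0xC) = 0x6; 0x3 ⊕ 0x6 = 0x5.

C0 = 0x3, C1 = 0xF, C2 = 0x1, C3 = 0x2, C4 = 0x5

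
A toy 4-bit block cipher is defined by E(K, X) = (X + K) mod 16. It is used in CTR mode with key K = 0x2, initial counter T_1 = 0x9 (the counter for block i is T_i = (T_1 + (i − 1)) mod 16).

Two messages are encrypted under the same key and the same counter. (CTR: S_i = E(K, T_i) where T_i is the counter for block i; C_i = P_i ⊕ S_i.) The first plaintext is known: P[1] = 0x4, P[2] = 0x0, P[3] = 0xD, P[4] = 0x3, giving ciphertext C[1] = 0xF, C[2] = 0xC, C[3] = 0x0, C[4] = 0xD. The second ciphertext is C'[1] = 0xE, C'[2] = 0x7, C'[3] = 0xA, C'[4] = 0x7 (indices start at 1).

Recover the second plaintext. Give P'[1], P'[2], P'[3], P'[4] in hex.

P'[1] = 0x5, P'[2] = 0xB, P'[3] = 0x7, P'[4] = 0x9

In CTR with a reused counter, both messages share the same keystream S_i, so C_i ⊕ C'_i = P_i ⊕ P'_i and thus P'_i = P_i ⊕ C_i ⊕ C'_i.
P'[1]: 0x4 ⊕ 0xF ⊕ 0xE = 0x5.
P'[2]: 0x0 ⊕ 0xC ⊕ 0x7 = 0xB.
P'[3]: 0xD ⊕ 0x0 ⊕ 0xA = 0x7.
P'[4]: 0x3 ⊕ 0xD ⊕ 0x7 = 0x9.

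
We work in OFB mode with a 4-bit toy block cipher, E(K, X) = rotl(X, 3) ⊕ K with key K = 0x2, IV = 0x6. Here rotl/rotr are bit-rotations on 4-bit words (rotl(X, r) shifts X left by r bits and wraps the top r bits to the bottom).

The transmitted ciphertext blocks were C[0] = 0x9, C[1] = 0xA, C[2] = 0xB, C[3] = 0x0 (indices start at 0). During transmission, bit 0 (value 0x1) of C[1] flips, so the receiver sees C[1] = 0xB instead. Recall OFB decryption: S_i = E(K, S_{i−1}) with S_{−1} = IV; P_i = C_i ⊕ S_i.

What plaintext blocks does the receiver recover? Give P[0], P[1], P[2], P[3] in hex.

P[0] = 0x8, P[1] = 0x1, P[2] = 0xC, P[3] = 0x9

Only C[1] changed, to 0xB. In OFB, a change in C_i flips the same bit in P_i only; the keystream is unaffected. Decrypting the received ciphertext:
P[0]: S = E(K, 0x6) = 0x1; 0x9 ⊕ 0x1 = 0x8.
P[1]: S = E(K, 0x1) = 0xA; 0xB ⊕ 0xA = 0x1.
P[2]: S = E(K, 0xA) = 0x7; 0xB ⊕ 0x7 = 0xC.
P[3]: S = E(K, 0x7) = 0x9; 0x0 ⊕ 0x9 = 0x9.
Blocks that differ from the original plaintext: P[1].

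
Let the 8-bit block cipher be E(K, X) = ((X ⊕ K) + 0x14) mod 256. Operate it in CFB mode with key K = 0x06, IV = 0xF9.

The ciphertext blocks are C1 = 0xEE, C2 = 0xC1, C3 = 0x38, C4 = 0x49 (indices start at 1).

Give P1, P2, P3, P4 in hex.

P1 = 0xFD, P2 = 0x3D, P3 = 0xE3, P4 = 0x1B

CFB decryption: P_i = C_i ⊕ E(K, C_{i−1}), with C_{0} = IV.
P1: E(K, 0xF9) = 0x13; 0xEE ⊕ 0x13 = 0xFD.
P2: E(K, 0xEE) = 0xFC; 0xC1 ⊕ 0xFC = 0x3D.
P3: E(K, 0xC1) = 0xDB; 0x38 ⊕ 0xDB = 0xE3.
P4: E(K, 0x38) = 0x52; 0x49 ⊕ 0x52 = 0x1B.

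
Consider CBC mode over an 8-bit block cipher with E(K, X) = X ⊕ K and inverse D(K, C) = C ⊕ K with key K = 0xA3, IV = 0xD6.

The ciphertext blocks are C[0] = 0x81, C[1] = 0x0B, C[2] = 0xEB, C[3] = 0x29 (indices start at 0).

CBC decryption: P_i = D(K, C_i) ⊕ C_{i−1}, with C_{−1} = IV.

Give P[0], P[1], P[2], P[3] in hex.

P[0]: D(K, 0x81) = 0x22; 0x22 ⊕ 0xD6 = 0xF4.
P[1]: D(K, 0x0B) = 0xA8; 0xA8 ⊕ 0x81 = 0x29.
P[2]: D(K, 0xEB) = 0x48; 0x48 ⊕ 0x0B = 0x43.
P[3]: D(K, 0x29) = 0x8A; 0x8A ⊕ 0xEB = 0x61.

P[0] = 0xF4, P[1] = 0x29, P[2] = 0x43, P[3] = 0x61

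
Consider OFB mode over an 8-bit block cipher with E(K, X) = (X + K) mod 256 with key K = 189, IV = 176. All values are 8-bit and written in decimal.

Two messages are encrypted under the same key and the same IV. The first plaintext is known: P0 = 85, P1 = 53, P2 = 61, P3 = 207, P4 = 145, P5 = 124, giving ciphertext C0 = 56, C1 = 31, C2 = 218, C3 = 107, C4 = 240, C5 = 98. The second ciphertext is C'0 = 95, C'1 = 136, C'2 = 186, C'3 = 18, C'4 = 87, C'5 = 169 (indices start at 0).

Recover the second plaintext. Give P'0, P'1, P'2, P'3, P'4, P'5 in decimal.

In OFB with a reused IV, both messages share the same keystream S_i, so C_i ⊕ C'_i = P_i ⊕ P'_i and thus P'_i = P_i ⊕ C_i ⊕ C'_i.
P'0: 85 ⊕ 56 ⊕ 95 = 50.
P'1: 53 ⊕ 31 ⊕ 136 = 162.
P'2: 61 ⊕ 218 ⊕ 186 = 93.
P'3: 207 ⊕ 107 ⊕ 18 = 182.
P'4: 145 ⊕ 240 ⊕ 87 = 54.
P'5: 124 ⊕ 98 ⊕ 169 = 183.

P'0 = 50, P'1 = 162, P'2 = 93, P'3 = 182, P'4 = 54, P'5 = 183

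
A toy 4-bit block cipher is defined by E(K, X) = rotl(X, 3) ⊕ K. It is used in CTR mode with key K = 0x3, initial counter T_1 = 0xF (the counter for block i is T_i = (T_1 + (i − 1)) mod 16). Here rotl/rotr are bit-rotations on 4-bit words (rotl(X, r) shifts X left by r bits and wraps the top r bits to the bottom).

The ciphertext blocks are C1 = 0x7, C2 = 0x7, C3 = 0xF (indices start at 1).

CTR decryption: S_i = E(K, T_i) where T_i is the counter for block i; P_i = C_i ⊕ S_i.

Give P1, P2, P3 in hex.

P1: T = 0xF, S = E(K, T) = 0xC; 0x7 ⊕ 0xC = 0xB.
P2: T = 0x0, S = E(K, T) = 0x3; 0x7 ⊕ 0x3 = 0x4.
P3: T = 0x1, S = E(K, T) = 0xB; 0xF ⊕ 0xB = 0x4.

P1 = 0xB, P2 = 0x4, P3 = 0x4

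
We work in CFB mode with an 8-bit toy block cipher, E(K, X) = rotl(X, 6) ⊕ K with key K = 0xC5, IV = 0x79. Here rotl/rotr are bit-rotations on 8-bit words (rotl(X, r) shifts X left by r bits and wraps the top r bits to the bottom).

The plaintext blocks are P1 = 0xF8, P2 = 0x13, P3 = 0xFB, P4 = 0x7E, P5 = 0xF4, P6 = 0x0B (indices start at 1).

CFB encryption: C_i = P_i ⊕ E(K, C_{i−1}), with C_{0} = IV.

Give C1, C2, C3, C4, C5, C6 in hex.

C1: E(K, 0x79) = 0x9B; 0xF8 ⊕ 0x9B = 0x63.
C2: E(K, 0x63) = 0x1D; 0x13 ⊕ 0x1D = 0x0E.
C3: E(K, 0x0E) = 0x46; 0xFB ⊕ 0x46 = 0xBD.
C4: E(K, 0xBD) = 0xAA; 0x7E ⊕ 0xAA = 0xD4.
C5: E(K, 0xD4) = 0xF0; 0xF4 ⊕ 0xF0 = 0x04.
C6: E(K, 0x04) = 0xC4; 0x0B ⊕ 0xC4 = 0xCF.

C1 = 0x63, C2 = 0x0E, C3 = 0xBD, C4 = 0xD4, C5 = 0x04, C6 = 0xCF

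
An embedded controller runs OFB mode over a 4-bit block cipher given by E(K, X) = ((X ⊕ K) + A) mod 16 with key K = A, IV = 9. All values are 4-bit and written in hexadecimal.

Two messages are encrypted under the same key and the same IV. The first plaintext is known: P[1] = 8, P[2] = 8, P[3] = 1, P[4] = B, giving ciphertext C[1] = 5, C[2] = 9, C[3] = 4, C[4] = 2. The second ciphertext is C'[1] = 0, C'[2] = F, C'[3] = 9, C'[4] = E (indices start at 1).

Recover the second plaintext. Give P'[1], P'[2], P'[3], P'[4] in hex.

P'[1] = D, P'[2] = E, P'[3] = C, P'[4] = 7

In OFB with a reused IV, both messages share the same keystream S_i, so C_i ⊕ C'_i = P_i ⊕ P'_i and thus P'_i = P_i ⊕ C_i ⊕ C'_i.
P'[1]: 8 ⊕ 5 ⊕ 0 = D.
P'[2]: 8 ⊕ 9 ⊕ F = E.
P'[3]: 1 ⊕ 4 ⊕ 9 = C.
P'[4]: B ⊕ 2 ⊕ E = 7.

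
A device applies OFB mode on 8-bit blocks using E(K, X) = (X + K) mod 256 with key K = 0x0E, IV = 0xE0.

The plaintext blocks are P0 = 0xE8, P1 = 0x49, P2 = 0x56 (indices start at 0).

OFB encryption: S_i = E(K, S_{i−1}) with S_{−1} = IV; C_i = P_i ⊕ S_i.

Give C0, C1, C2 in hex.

C0 = 0x06, C1 = 0xB5, C2 = 0x5C

C0: S = E(K, 0xE0) = 0xEE; 0xE8 ⊕ 0xEE = 0x06.
C1: S = E(K, 0xEE) = 0xFC; 0x49 ⊕ 0xFC = 0xB5.
C2: S = E(K, 0xFC) = 0x0A; 0x56 ⊕ 0x0A = 0x5C.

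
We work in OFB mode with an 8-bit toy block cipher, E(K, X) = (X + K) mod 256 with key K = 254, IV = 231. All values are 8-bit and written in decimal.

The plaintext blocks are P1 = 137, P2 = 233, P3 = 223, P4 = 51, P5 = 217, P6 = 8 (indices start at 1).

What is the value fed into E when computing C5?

223

OFB encryption: S_i = E(K, S_{i−1}) with S_{0} = IV; C_i = P_i ⊕ S_i.
C1: S = E(K, 231) = 229; 137 ⊕ 229 = 108.
C2: S = E(K, 229) = 227; 233 ⊕ 227 = 10.
C3: S = E(K, 227) = 225; 223 ⊕ 225 = 62.
C4: S = E(K, 225) = 223; 51 ⊕ 223 = 236.
C5: S = E(K, 223) = 221; 217 ⊕ 221 = 4.
So the input to E for block 5 is 223.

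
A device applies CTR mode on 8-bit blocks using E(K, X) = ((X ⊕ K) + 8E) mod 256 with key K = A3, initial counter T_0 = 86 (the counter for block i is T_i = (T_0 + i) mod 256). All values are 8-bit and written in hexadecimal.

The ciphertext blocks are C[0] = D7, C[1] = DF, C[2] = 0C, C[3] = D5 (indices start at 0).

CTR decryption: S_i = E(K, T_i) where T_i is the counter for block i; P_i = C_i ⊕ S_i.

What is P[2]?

P[2]: T = 88, S = E(K, T) = B9; 0C ⊕ B9 = B5.

P[2] = B5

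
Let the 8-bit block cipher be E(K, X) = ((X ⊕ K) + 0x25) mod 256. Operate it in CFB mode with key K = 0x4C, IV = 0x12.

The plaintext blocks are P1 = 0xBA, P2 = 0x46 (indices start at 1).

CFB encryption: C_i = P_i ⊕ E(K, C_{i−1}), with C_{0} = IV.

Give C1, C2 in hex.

C1: E(K, 0x12) = 0x83; 0xBA ⊕ 0x83 = 0x39.
C2: E(K, 0x39) = 0x9A; 0x46 ⊕ 0x9A = 0xDC.

C1 = 0x39, C2 = 0xDC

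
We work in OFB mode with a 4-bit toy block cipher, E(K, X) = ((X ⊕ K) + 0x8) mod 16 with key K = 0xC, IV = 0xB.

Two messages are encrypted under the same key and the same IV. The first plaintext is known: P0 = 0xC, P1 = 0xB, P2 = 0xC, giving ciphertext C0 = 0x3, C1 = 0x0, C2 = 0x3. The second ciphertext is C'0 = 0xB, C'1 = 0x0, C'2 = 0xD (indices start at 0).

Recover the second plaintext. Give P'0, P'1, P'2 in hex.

P'0 = 0x4, P'1 = 0xB, P'2 = 0x2

In OFB with a reused IV, both messages share the same keystream S_i, so C_i ⊕ C'_i = P_i ⊕ P'_i and thus P'_i = P_i ⊕ C_i ⊕ C'_i.
P'0: 0xC ⊕ 0x3 ⊕ 0xB = 0x4.
P'1: 0xB ⊕ 0x0 ⊕ 0x0 = 0xB.
P'2: 0xC ⊕ 0x3 ⊕ 0xD = 0x2.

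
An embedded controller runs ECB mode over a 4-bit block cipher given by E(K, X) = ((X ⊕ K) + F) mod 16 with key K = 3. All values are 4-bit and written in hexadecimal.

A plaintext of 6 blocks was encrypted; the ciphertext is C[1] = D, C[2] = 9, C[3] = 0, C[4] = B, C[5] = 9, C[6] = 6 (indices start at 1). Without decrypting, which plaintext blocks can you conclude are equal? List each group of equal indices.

ECB encrypts each block independently with the same key, so equal ciphertext blocks imply equal plaintext blocks.
C[2] = C[5] = 9, so P[2] = P[5].

P[2] = P[5]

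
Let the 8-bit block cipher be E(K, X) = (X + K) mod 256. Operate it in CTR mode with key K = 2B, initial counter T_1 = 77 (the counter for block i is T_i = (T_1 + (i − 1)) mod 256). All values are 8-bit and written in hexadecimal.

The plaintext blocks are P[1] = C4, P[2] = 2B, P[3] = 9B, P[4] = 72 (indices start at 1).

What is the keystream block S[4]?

A5

CTR encryption: S_i = E(K, T_i) where T_i is the counter for block i; C_i = P_i ⊕ S_i.
C[1]: T = 77, S = E(K, T) = A2; C4 ⊕ A2 = 66.
C[2]: T = 78, S = E(K, T) = A3; 2B ⊕ A3 = 88.
C[3]: T = 79, S = E(K, T) = A4; 9B ⊕ A4 = 3F.
C[4]: T = 7A, S = E(K, T) = A5; 72 ⊕ A5 = D7.
So S[4] = A5.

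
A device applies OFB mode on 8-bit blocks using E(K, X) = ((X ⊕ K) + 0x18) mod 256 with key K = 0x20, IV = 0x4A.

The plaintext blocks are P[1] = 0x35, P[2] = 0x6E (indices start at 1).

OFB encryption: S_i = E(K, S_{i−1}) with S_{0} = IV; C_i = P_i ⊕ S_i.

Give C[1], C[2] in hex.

C[1] = 0xB7, C[2] = 0xD4

C[1]: S = E(K, 0x4A) = 0x82; 0x35 ⊕ 0x82 = 0xB7.
C[2]: S = E(K, 0x82) = 0xBA; 0x6E ⊕ 0xBA = 0xD4.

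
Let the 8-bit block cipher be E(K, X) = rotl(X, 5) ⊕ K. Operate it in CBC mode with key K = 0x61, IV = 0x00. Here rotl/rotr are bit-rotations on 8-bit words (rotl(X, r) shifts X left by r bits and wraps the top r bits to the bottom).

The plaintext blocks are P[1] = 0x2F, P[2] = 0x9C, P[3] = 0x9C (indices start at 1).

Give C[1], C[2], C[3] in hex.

C[1] = 0x84, C[2] = 0x62, C[3] = 0xBE

CBC encryption: C_i = E(K, P_i ⊕ C_{i−1}), with C_{0} = IV.
C[1]: P[1] ⊕ 0x00 = 0x2F; E(K, 0x2F) = 0x84.
C[2]: P[2] ⊕ 0x84 = 0x18; E(K, 0x18) = 0x62.
C[3]: P[3] ⊕ 0x62 = 0xFE; E(K, 0xFE) = 0xBE.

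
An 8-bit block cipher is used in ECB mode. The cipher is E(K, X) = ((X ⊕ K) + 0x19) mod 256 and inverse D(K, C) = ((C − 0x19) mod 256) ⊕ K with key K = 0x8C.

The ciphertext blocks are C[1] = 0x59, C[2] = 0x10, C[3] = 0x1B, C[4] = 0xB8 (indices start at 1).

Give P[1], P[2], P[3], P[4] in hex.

ECB decryption: P_i = D(K, C_i).
P[1]: D(K, 0x59) = 0xCC.
P[2]: D(K, 0x10) = 0x7B.
P[3]: D(K, 0x1B) = 0x8E.
P[4]: D(K, 0xB8) = 0x13.

P[1] = 0xCC, P[2] = 0x7B, P[3] = 0x8E, P[4] = 0x13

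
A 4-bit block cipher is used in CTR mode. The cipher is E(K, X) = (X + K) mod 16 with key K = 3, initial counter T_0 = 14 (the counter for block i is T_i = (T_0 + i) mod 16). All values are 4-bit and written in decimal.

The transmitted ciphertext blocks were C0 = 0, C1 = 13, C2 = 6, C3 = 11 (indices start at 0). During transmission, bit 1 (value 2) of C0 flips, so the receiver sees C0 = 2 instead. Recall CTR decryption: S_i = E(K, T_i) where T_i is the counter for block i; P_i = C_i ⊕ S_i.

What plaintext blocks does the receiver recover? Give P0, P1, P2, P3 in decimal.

Only C0 changed, to 2. In CTR, a change in C_i flips the same bit in P_i only; the keystream is unaffected. Decrypting the received ciphertext:
P0: T = 14, S = E(K, T) = 1; 2 ⊕ 1 = 3.
P1: T = 15, S = E(K, T) = 2; 13 ⊕ 2 = 15.
P2: T = 0, S = E(K, T) = 3; 6 ⊕ 3 = 5.
P3: T = 1, S = E(K, T) = 4; 11 ⊕ 4 = 15.
Blocks that differ from the original plaintext: P0.

P0 = 3, P1 = 15, P2 = 5, P3 = 15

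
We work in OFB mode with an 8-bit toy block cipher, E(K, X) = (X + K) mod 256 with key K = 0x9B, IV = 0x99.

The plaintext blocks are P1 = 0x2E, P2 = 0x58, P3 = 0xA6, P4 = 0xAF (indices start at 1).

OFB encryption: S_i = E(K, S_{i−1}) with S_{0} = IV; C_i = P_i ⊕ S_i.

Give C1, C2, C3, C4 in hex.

C1: S = E(K, 0x99) = 0x34; 0x2E ⊕ 0x34 = 0x1A.
C2: S = E(K, 0x34) = 0xCF; 0x58 ⊕ 0xCF = 0x97.
C3: S = E(K, 0xCF) = 0x6A; 0xA6 ⊕ 0x6A = 0xCC.
C4: S = E(K, 0x6A) = 0x05; 0xAF ⊕ 0x05 = 0xAA.

C1 = 0x1A, C2 = 0x97, C3 = 0xCC, C4 = 0xAA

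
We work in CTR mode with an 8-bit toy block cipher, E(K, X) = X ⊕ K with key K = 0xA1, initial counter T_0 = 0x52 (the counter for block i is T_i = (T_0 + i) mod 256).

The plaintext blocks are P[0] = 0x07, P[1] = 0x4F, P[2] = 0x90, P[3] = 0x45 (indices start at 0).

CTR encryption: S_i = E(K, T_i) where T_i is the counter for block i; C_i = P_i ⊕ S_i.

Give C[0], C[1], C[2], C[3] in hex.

C[0] = 0xF4, C[1] = 0xBD, C[2] = 0x65, C[3] = 0xB1

C[0]: T = 0x52, S = E(K, T) = 0xF3; 0x07 ⊕ 0xF3 = 0xF4.
C[1]: T = 0x53, S = E(K, T) = 0xF2; 0x4F ⊕ 0xF2 = 0xBD.
C[2]: T = 0x54, S = E(K, T) = 0xF5; 0x90 ⊕ 0xF5 = 0x65.
C[3]: T = 0x55, S = E(K, T) = 0xF4; 0x45 ⊕ 0xF4 = 0xB1.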